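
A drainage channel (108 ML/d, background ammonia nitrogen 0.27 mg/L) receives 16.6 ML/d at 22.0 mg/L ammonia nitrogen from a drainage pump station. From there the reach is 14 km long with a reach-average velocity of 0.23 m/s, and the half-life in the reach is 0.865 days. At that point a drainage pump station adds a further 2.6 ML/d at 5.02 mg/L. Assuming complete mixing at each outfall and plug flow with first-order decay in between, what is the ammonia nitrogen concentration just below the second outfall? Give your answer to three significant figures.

1.87 mg/L

Flow-weighted average: C = (108.0·0.2700 + 16.60·22.00) / 124.6 = 394.4/124.6 = 3.165 mg/L; combined flow 124.6 ML/d.
Travel time t = 14·1000 / 0.23 = 60870 s = 16.91 h.
Half-life 0.865 d → k = ln 2 / 0.865 = 0.8013 d⁻¹.
After decay, C = 3.165 × e^(−kt) = 3.165 × 0.5686 = 1.800 mg/L.
At the second outfall, C = (124.6·1.800 + 2.600·5.020) / (124.6 + 2.600) = 1.866 mg/L.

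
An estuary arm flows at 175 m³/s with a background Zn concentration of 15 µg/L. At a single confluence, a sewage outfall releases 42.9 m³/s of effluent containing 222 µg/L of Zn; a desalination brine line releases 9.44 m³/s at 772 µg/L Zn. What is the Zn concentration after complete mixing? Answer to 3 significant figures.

Conservation of mass: C = (175.0·15.00 + 42.90·222.0 + 9.440·772.0) / 227.3 = 19440/227.3 = 85.50 µg/L.

85.5 µg/L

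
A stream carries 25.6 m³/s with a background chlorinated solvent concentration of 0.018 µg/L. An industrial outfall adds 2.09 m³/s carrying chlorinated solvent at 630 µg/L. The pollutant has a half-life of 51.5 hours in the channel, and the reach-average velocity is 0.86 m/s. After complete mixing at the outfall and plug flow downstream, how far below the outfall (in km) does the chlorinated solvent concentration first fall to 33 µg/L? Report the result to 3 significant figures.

84.1 km

Mixed concentration C = ΣQC/ΣQ = (25.60·0.01800 + 2.090·630.0) / 27.69 = 1317/27.69 = 47.57 µg/L.
Half-life 51.5 h → k = ln 2 / 51.5 = 0.01346 h⁻¹ = 0.3230 d⁻¹.
Set 47.57·exp(−k·t) = 33 → t = ln(47.57/33)/k = 97800 s = 27.17 h.
Distance = v·t = 0.86·97800 = 84110 m = 84.11 km.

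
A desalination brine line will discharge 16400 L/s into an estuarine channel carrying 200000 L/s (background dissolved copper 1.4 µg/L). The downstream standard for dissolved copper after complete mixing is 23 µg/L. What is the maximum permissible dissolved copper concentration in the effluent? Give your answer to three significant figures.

286 µg/L

At the limit, (Qr·Cr + Qe·Cₑ)/(Qr + Qe) = 23:
Cₑ = (216400·23 − 200000·1.400) / 16400 = 286.4 µg/L.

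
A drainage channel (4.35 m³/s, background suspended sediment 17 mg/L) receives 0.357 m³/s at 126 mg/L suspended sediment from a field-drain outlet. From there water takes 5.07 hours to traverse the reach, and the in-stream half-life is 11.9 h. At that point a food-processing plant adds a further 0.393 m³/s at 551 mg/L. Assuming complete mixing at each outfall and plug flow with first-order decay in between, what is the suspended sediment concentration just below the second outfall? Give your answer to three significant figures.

59.8 mg/L

Mixed concentration C = ΣQC/ΣQ = (4.350·17.00 + 0.3570·126.0) / 4.707 = 118.9/4.707 = 25.27 mg/L; combined flow 4.707 m³/s.
Half-life 11.9 h → k = ln 2 / 11.9 = 0.05825 h⁻¹ = 1.398 d⁻¹.
Applying C = C₀e^(−kt): 25.27 × 0.7443 = 18.81 mg/L.
At the second outfall, C = (4.707·18.81 + 0.3930·551.0) / (4.707 + 0.3930) = 59.82 mg/L.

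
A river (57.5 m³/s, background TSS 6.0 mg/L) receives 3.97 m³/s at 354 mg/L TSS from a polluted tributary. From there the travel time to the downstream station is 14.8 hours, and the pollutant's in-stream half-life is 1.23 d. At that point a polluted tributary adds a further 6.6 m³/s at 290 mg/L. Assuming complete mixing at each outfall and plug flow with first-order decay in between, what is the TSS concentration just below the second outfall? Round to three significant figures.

46.3 mg/L

Conservation of mass: C = (57.50·6.000 + 3.970·354.0) / 61.47 = 1750/61.47 = 28.48 mg/L; combined flow 61.47 m³/s.
Half-life 1.23 d → k = ln 2 / 1.23 = 0.5635 d⁻¹.
First-order decay: C = 28.48·exp(−k·t) = 28.48·0.7064 = 20.12 mg/L.
Second outfall: C = (61.47·20.12 + 6.600·290.0)/68.07 = 46.28 mg/L.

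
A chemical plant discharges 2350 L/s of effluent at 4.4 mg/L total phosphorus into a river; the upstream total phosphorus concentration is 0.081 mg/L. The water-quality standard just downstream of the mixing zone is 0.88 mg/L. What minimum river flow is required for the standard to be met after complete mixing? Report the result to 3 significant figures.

10400 L/s

Set C_mix = 0.88: (Q·0.08100 + 2350·4.400) / (Q + 2350) = 0.88
→ Q = 2350·(4.400 − 0.88)/(0.88 − 0.08100) = 10350 L/s.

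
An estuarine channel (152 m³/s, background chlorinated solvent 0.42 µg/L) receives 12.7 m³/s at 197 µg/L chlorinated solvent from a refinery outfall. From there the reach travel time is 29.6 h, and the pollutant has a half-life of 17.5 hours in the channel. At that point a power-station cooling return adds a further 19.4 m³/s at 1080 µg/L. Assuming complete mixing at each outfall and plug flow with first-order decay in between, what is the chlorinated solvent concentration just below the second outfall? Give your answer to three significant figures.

118 µg/L

Flow-weighted average: C = (152.0·0.4200 + 12.70·197.0) / 164.7 = 2566/164.7 = 15.58 µg/L; combined flow 164.7 m³/s.
Half-life 17.5 h → k = ln 2 / 17.5 = 0.03961 h⁻¹ = 0.9506 d⁻¹.
Applying C = C₀e^(−kt): 15.58 × 0.3096 = 4.823 µg/L.
Second outfall: C = (164.7·4.823 + 19.40·1080)/184.1 = 118.1 µg/L.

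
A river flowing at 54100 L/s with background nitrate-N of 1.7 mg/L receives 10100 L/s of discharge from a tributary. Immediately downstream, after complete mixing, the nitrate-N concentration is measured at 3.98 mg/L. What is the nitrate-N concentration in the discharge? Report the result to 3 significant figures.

16.2 mg/L

Mass balance: 54100·1.700 + 10100·Cₑ = 64200·3.980
→ Cₑ = (64200·3.980 − 54100·1.700) / 10100 = 16.19 mg/L.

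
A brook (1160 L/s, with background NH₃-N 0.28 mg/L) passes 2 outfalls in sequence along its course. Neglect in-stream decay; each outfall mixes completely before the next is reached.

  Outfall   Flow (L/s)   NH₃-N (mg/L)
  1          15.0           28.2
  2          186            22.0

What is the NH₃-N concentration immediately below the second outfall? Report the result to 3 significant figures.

3.56 mg/L

Below outfall 1: Q → 1175 L/s, C = (1160·0.2800 + 15.00·28.20)/1175 = 0.6364 mg/L.
Below outfall 2: Q → 1361 L/s, C = (1175·0.6364 + 186.0·22.00)/1361 = 3.556 mg/L.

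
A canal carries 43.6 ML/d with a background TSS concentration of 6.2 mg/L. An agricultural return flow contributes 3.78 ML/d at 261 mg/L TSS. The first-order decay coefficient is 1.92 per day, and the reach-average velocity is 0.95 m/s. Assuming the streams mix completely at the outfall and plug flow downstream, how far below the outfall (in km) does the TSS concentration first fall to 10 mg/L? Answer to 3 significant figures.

41.7 km

Conservation of mass: C = (43.60·6.200 + 3.780·261.0) / 47.38 = 1257/47.38 = 26.53 mg/L.
Set 26.53·exp(−k·t) = 10 → t = ln(26.53/10)/k = 43900 s = 12.20 h.
Distance = v·t = 0.95·43900 = 41710 m = 41.71 km.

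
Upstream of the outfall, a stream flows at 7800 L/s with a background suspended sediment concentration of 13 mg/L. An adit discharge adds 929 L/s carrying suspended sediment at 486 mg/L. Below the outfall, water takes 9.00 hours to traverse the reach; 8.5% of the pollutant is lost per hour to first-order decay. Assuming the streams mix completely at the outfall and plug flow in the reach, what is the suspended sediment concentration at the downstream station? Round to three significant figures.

28.5 mg/L

Mass balance: C = (7800·13.00 + 929.0·486.0) / 8729 = 552900/8729 = 63.34 mg/L.
8.5%/h lost → k = −ln(1 − 0.085) = 0.08883 h⁻¹.
First-order decay: C = 63.34·exp(−k·t) = 63.34·0.4496 = 28.48 mg/L.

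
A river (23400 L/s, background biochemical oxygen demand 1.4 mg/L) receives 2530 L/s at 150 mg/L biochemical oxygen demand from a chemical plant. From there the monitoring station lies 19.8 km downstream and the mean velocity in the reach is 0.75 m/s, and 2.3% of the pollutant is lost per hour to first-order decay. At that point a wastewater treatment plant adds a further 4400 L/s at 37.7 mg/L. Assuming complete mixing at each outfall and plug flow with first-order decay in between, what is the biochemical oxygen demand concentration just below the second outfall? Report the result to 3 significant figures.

Conservation of mass: C = (23400·1.400 + 2530·150.0) / 25930 = 412300/25930 = 15.90 mg/L; combined flow 25930 L/s.
Travel time t = 19.8·1000 / 0.75 = 26400 s = 7.333 h.
2.3%/h lost → k = −ln(1 − 0.023) = 0.02327 h⁻¹.
Decay over the reach: 15.90·exp(−kt) = 15.90·0.8431 = 13.40 mg/L.
At the second outfall, C = (25930·13.40 + 4400·37.70) / (25930 + 4400) = 16.93 mg/L.

16.9 mg/L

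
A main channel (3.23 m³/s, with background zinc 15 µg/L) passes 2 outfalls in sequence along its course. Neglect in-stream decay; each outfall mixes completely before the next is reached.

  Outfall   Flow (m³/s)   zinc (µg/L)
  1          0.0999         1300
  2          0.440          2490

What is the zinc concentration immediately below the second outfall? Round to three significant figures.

After outfall 1: Q = 3.230 + 0.09990 = 3.330 m³/s; C = (3.230·15.00 + 0.09990·1300)/3.330 = 53.55 µg/L.
After outfall 2: Q = 3.330 + 0.4400 = 3.770 m³/s; C = (3.330·53.55 + 0.4400·2490)/3.770 = 337.9 µg/L.

338 µg/L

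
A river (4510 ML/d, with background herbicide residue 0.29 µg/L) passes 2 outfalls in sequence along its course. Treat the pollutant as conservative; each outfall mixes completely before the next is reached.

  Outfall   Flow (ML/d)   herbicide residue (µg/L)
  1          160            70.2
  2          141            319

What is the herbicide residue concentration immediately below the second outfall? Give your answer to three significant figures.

Below outfall 1: Q → 4670 ML/d, C = (4510·0.2900 + 160.0·70.20)/4670 = 2.685 µg/L.
Below outfall 2: Q → 4811 ML/d, C = (4670·2.685 + 141.0·319.0)/4811 = 11.96 µg/L.

12.0 µg/L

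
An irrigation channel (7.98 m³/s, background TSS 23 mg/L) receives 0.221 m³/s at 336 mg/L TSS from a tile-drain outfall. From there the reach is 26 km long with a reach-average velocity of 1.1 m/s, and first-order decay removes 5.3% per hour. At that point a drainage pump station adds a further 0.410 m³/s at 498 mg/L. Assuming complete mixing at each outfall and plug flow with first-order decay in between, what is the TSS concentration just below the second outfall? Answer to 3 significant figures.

Flow-weighted average: C = (7.980·23.00 + 0.2210·336.0) / 8.201 = 257.8/8.201 = 31.43 mg/L; combined flow 8.201 m³/s.
Travel time t = 26·1000 / 1.1 = 23640 s = 6.566 h.
5.3%/h lost → k = −ln(1 − 0.053) = 0.05446 h⁻¹.
After decay, C = 31.43 × e^(−kt) = 31.43 × 0.6994 = 21.99 mg/L.
At the second outfall, C = (8.201·21.99 + 0.4100·498.0) / (8.201 + 0.4100) = 44.65 mg/L.

44.6 mg/L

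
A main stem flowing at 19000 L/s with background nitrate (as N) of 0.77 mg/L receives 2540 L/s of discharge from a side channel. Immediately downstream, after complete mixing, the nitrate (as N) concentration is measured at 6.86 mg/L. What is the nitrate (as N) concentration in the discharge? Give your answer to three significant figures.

52.4 mg/L

Mass balance: 19000·0.7700 + 2540·Cₑ = 21540·6.860
→ Cₑ = (21540·6.860 − 19000·0.7700) / 2540 = 52.42 mg/L.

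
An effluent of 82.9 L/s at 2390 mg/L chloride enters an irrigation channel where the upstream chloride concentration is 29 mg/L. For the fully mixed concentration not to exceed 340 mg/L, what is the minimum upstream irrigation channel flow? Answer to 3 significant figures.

546 L/s

Set C_mix = 340: (Q·29.00 + 82.90·2390) / (Q + 82.90) = 340
→ Q = 82.90·(2390 − 340)/(340 − 29.00) = 546.4 L/s.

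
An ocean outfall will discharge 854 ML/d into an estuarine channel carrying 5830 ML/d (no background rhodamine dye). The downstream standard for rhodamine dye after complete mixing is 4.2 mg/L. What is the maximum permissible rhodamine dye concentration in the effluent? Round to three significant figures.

32.9 mg/L

At the limit, (Qr·Cr + Qe·Cₑ)/(Qr + Qe) = 4.2:
Cₑ = (6684·4.2 − 5830·0) / 854.0 = 32.87 mg/L.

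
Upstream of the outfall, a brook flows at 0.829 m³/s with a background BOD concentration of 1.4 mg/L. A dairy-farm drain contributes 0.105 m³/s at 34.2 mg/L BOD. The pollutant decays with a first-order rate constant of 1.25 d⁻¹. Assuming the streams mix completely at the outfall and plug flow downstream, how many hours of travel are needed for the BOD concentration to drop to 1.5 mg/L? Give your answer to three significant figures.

Flow-weighted average: C = (0.8290·1.400 + 0.1050·34.20) / 0.9340 = 4.752/0.9340 = 5.087 mg/L.
5.087·exp(−k·t) = 1.5 → t = ln(5.087/1.5)/k = 84420 s = 23.45 h.

23.4 h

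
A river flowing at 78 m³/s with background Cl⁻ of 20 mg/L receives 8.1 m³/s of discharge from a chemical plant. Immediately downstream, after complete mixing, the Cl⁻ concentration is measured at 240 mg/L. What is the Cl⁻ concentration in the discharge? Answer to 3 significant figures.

2360 mg/L

Mass balance: 78.00·20.00 + 8.100·Cₑ = 86.10·240.0
→ Cₑ = (86.10·240.0 − 78.00·20.00) / 8.100 = 2359 mg/L.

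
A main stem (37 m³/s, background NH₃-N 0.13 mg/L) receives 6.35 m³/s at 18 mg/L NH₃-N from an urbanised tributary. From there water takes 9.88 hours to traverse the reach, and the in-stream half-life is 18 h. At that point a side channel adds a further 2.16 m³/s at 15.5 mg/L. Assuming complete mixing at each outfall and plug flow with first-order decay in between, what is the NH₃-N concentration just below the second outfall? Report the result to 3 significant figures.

2.52 mg/L

After mixing, C = (37.00·0.1300 + 6.350·18.00) / 43.35 = 119.1/43.35 = 2.748 mg/L; combined flow 43.35 m³/s.
Half-life 18 h → k = ln 2 / 18 = 0.03851 h⁻¹ = 0.9242 d⁻¹.
After decay, C = 2.748 × e^(−kt) = 2.748 × 0.6835 = 1.878 mg/L.
Second outfall: C = (43.35·1.878 + 2.160·15.50)/45.51 = 2.525 mg/L.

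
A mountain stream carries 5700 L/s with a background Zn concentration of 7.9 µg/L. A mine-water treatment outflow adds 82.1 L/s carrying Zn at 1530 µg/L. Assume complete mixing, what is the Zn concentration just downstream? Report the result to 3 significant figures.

29.5 µg/L

Flow-weighted average: C = (5700·7.900 + 82.10·1530) / 5782 = 170600/5782 = 29.51 µg/L.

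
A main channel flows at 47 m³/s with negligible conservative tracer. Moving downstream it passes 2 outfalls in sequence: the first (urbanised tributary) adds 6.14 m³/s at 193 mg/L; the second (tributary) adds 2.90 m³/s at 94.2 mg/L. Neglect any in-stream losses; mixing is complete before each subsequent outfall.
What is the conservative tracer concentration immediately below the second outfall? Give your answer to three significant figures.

26.0 mg/L

Below outfall 1: Q → 53.14 m³/s, C = (47.00·0 + 6.140·193.0)/53.14 = 22.30 mg/L.
Below outfall 2: Q → 56.04 m³/s, C = (53.14·22.30 + 2.900·94.20)/56.04 = 26.02 mg/L.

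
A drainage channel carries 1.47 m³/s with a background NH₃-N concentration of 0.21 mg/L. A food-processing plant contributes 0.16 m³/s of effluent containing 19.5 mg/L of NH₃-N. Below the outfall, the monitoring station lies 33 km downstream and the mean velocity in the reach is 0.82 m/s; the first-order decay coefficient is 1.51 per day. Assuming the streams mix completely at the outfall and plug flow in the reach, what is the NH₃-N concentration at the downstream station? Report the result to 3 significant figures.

1.04 mg/L

Mass balance: C = (1.470·0.2100 + 0.1600·19.50) / 1.630 = 3.429/1.630 = 2.103 mg/L.
Travel time t = 33·1000 / 0.82 = 40240 s = 11.18 h.
Decay over the reach: 2.103·exp(−kt) = 2.103·0.4949 = 1.041 mg/L.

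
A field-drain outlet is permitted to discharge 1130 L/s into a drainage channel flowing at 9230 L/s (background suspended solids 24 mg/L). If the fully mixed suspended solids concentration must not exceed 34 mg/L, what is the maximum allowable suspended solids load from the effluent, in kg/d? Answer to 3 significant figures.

11300 kg/d

Mass balance at the limit: 9230·24.00 + 1130·Cₑ = 10360·34 → Cₑ = 115.7 mg/L.
1130 L/s = 1.130 m³/s. Load = 1.130 m³/s × 115.7 g/m³ × 86 400 s/d = 11290 kg/d.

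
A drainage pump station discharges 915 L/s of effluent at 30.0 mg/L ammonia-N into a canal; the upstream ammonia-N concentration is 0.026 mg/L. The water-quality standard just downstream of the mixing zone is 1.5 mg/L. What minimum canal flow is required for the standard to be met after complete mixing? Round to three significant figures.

17700 L/s

Set C_mix = 1.5: (Q·0.02600 + 915.0·30.00) / (Q + 915.0) = 1.5
→ Q = 915.0·(30.00 − 1.5)/(1.5 − 0.02600) = 17690 L/s.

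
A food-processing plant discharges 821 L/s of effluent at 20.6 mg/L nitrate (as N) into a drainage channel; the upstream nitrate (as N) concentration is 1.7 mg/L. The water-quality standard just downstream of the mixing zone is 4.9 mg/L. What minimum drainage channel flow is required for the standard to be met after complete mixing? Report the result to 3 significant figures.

4030 L/s

Set C_mix = 4.9: (Q·1.700 + 821.0·20.60) / (Q + 821.0) = 4.9
→ Q = 821.0·(20.60 − 4.9)/(4.9 − 1.700) = 4028 L/s.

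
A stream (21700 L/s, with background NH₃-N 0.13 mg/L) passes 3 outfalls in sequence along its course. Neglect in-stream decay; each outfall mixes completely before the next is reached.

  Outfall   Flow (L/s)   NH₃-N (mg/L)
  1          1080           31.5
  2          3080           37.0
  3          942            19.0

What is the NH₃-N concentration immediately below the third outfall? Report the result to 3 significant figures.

6.29 mg/L

Outfall 1: combined Q = 22780 L/s; C = (21700·0.1300 + 1080·31.50)/22780 = 1.617 mg/L.
Outfall 2: combined Q = 25860 L/s; C = (22780·1.617 + 3080·37.00)/25860 = 5.831 mg/L.
Outfall 3: combined Q = 26800 L/s; C = (25860·5.831 + 942.0·19.00)/26800 = 6.294 mg/L.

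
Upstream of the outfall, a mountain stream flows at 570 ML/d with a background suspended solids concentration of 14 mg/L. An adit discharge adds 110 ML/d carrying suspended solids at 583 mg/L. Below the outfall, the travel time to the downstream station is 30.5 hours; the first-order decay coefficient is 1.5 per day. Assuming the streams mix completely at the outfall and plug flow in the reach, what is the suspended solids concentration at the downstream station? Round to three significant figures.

15.8 mg/L

Conservation of mass: C = (570.0·14.00 + 110.0·583.0) / 680.0 = 72110/680.0 = 106.0 mg/L.
First-order decay: C = 106.0·exp(−k·t) = 106.0·0.1486 = 15.76 mg/L.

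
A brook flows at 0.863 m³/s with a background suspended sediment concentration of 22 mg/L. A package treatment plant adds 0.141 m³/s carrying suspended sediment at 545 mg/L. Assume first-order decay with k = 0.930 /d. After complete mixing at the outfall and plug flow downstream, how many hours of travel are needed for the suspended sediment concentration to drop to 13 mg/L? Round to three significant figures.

Mixed concentration C = ΣQC/ΣQ = (0.8630·22.00 + 0.1410·545.0) / 1.004 = 95.83/1.004 = 95.45 mg/L.
95.45·exp(−k·t) = 13 → t = ln(95.45/13)/k = 185200 s = 51.45 h.

51.4 h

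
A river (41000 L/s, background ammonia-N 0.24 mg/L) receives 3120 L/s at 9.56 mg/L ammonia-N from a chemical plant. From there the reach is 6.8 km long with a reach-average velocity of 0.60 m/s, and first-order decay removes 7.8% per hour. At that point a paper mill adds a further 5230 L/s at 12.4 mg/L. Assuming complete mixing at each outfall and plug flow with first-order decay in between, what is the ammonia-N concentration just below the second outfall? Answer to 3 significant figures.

1.94 mg/L

Mixed concentration C = ΣQC/ΣQ = (41000·0.2400 + 3120·9.560) / 44120 = 39670/44120 = 0.8991 mg/L; combined flow 44120 L/s.
Travel time t = 6.8·1000 / 0.60 = 11330 s = 3.148 h.
7.8%/h lost → k = −ln(1 − 0.078) = 0.08121 h⁻¹.
Applying C = C₀e^(−kt): 0.8991 × 0.7744 = 0.6962 mg/L.
Second outfall: C = (44120·0.6962 + 5230·12.40)/49350 = 1.937 mg/L.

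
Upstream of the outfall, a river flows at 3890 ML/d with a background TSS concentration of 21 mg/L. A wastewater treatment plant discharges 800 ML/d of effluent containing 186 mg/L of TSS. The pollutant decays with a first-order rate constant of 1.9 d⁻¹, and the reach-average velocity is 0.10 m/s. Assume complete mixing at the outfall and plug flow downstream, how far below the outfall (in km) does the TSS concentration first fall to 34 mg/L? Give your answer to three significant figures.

1.68 km

Mass balance: C = (3890·21.00 + 800.0·186.0) / 4690 = 230500/4690 = 49.14 mg/L.
Set 49.14·exp(−k·t) = 34 → t = ln(49.14/34)/k = 16750 s = 4.654 h.
Distance = v·t = 0.10·16750 = 1675 m = 1.675 km.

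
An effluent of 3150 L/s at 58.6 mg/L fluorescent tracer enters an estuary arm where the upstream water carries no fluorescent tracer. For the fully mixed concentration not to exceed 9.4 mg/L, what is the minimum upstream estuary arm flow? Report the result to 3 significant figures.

16500 L/s

Set C_mix = 9.4: (Q·0 + 3150·58.60) / (Q + 3150) = 9.4
→ Q = 3150·(58.60 − 9.4)/(9.4 − 0) = 16490 L/s.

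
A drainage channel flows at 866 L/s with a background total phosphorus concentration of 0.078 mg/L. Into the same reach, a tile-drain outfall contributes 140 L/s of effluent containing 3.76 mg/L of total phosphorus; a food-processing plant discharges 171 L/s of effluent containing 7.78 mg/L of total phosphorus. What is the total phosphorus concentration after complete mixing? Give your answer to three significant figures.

1.63 mg/L

Conservation of mass: C = (866.0·0.07800 + 140.0·3.760 + 171.0·7.780) / 1177 = 1924/1177 = 1.635 mg/L.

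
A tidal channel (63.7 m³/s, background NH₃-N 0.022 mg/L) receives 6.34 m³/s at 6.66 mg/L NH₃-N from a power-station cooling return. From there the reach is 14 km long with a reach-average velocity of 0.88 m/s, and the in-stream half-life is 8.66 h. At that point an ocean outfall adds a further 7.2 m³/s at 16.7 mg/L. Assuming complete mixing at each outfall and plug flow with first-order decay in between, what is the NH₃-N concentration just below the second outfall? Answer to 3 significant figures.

1.95 mg/L

Flow-weighted average: C = (63.70·0.02200 + 6.340·6.660) / 70.04 = 43.63/70.04 = 0.6229 mg/L; combined flow 70.04 m³/s.
Travel time t = 14·1000 / 0.88 = 15910 s = 4.419 h.
Half-life 8.66 h → k = ln 2 / 8.66 = 0.08004 h⁻¹ = 1.921 d⁻¹.
Applying C = C₀e^(−kt): 0.6229 × 0.7021 = 0.4373 mg/L.
At the second outfall, C = (70.04·0.4373 + 7.200·16.70) / (70.04 + 7.200) = 1.953 mg/L.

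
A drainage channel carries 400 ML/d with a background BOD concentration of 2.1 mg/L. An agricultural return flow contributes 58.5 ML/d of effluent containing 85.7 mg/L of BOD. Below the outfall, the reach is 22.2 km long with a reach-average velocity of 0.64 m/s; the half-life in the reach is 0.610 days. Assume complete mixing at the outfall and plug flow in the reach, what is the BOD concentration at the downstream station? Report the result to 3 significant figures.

8.09 mg/L

Flow-weighted average: C = (400.0·2.100 + 58.50·85.70) / 458.5 = 5853/458.5 = 12.77 mg/L.
Travel time t = 22.2·1000 / 0.64 = 34690 s = 9.635 h.
Half-life 0.610 d → k = ln 2 / 0.610 = 1.136 d⁻¹.
Applying C = C₀e^(−kt): 12.77 × 0.6337 = 8.090 mg/L.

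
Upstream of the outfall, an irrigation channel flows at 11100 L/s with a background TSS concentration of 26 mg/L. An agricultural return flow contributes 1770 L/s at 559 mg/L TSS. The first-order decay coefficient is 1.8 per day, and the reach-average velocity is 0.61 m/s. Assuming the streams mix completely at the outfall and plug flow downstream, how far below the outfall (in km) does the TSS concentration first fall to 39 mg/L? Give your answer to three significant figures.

Flow-weighted average: C = (11100·26.00 + 1770·559.0) / 12870 = 1278000/12870 = 99.30 mg/L.
Set 99.30·exp(−k·t) = 39 → t = ln(99.30/39)/k = 44860 s = 12.46 h.
Distance = v·t = 0.61·44860 = 27370 m = 27.37 km.

27.4 km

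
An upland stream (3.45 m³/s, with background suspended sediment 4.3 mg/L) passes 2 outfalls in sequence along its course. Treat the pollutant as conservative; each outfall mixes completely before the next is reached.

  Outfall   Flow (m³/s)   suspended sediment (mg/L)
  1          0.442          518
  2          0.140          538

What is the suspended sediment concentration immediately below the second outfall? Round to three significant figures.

Outfall 1: combined Q = 3.892 m³/s; C = (3.450·4.300 + 0.4420·518.0)/3.892 = 62.64 mg/L.
Outfall 2: combined Q = 4.032 m³/s; C = (3.892·62.64 + 0.1400·538.0)/4.032 = 79.14 mg/L.

79.1 mg/L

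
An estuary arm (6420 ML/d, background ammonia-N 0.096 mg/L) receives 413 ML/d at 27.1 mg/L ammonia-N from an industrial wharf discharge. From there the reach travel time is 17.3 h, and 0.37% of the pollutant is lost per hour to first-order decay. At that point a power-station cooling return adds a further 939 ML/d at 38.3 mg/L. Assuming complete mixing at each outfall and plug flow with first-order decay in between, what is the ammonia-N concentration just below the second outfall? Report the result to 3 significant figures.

6.05 mg/L

After mixing, C = (6420·0.09600 + 413.0·27.10) / 6833 = 11810/6833 = 1.728 mg/L; combined flow 6833 ML/d.
0.37%/h lost → k = −ln(1 − 0.0037) = 0.003707 h⁻¹.
After decay, C = 1.728 × e^(−kt) = 1.728 × 0.9379 = 1.621 mg/L.
Second outfall: C = (6833·1.621 + 939.0·38.30)/7772 = 6.052 mg/L.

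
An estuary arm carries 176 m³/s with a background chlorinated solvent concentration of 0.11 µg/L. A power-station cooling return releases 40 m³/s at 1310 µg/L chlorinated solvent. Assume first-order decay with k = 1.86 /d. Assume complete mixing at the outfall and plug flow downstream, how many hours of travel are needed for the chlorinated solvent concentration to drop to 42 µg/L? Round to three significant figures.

Flow-weighted average: C = (176.0·0.1100 + 40.00·1310) / 216.0 = 52420/216.0 = 242.7 µg/L.
242.7·exp(−k·t) = 42 → t = ln(242.7/42)/k = 81480 s = 22.63 h.

22.6 h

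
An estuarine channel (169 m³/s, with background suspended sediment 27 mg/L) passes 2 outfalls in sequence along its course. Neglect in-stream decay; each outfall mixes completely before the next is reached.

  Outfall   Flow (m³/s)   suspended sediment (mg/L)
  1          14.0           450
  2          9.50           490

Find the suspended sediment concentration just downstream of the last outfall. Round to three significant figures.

80.6 mg/L

Below outfall 1: Q → 183.0 m³/s, C = (169.0·27.00 + 14.00·450.0)/183.0 = 59.36 mg/L.
Below outfall 2: Q → 192.5 m³/s, C = (183.0·59.36 + 9.500·490.0)/192.5 = 80.61 mg/L.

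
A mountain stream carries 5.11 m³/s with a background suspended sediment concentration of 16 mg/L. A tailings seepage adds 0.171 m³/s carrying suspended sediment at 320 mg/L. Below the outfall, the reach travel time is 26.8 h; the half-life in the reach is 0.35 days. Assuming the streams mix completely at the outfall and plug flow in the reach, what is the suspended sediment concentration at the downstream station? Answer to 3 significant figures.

2.83 mg/L

Conservation of mass: C = (5.110·16.00 + 0.1710·320.0) / 5.281 = 136.5/5.281 = 25.84 mg/L.
Half-life 0.35 d → k = ln 2 / 0.35 = 1.980 d⁻¹.
Applying C = C₀e^(−kt): 25.84 × 0.1095 = 2.831 mg/L.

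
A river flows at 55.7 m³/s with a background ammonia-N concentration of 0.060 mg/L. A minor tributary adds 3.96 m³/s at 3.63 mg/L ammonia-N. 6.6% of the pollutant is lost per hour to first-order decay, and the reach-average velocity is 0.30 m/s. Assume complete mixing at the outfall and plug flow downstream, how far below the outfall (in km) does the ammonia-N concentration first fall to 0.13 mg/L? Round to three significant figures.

Mixed concentration C = ΣQC/ΣQ = (55.70·0.06000 + 3.960·3.630) / 59.66 = 17.72/59.66 = 0.2970 mg/L.
6.6%/h lost → k = −ln(1 − 0.066) = 0.06828 h⁻¹.
Set 0.2970·exp(−k·t) = 0.13 → t = ln(0.2970/0.13)/k = 43550 s = 12.10 h.
Distance = v·t = 0.30·43550 = 13070 m = 13.07 km.

13.1 km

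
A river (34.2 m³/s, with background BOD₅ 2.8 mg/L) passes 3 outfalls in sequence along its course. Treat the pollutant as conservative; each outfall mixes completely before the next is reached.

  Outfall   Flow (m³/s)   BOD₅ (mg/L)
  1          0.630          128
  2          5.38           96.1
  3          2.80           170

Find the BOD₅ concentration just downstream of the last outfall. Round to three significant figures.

27.2 mg/L

Outfall 1: combined Q = 34.83 m³/s; C = (34.20·2.800 + 0.6300·128.0)/34.83 = 5.065 mg/L.
Outfall 2: combined Q = 40.21 m³/s; C = (34.83·5.065 + 5.380·96.10)/40.21 = 17.24 mg/L.
Outfall 3: combined Q = 43.01 m³/s; C = (40.21·17.24 + 2.800·170.0)/43.01 = 27.19 mg/L.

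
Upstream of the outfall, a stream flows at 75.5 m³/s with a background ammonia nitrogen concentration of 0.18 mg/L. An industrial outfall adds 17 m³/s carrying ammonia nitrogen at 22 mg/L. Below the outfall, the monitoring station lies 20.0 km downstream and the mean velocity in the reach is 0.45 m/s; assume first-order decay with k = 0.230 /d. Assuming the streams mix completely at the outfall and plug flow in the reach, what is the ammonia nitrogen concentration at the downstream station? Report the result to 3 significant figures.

3.72 mg/L

Mass balance: C = (75.50·0.1800 + 17.00·22.00) / 92.50 = 387.6/92.50 = 4.190 mg/L.
Travel time t = 20.0·1000 / 0.45 = 44440 s = 12.35 h.
Applying C = C₀e^(−kt): 4.190 × 0.8884 = 3.723 mg/L.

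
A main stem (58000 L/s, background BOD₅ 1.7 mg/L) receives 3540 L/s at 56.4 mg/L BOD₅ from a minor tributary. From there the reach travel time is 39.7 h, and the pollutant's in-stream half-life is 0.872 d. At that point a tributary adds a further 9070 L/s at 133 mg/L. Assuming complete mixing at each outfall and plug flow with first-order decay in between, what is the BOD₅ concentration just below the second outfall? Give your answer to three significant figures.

Conservation of mass: C = (58000·1.700 + 3540·56.40) / 61540 = 298300/61540 = 4.847 mg/L; combined flow 61540 L/s.
Half-life 0.872 d → k = ln 2 / 0.872 = 0.7949 d⁻¹.
Applying C = C₀e^(−kt): 4.847 × 0.2685 = 1.301 mg/L.
Second outfall: C = (61540·1.301 + 9070·133.0)/70610 = 18.22 mg/L.

18.2 mg/L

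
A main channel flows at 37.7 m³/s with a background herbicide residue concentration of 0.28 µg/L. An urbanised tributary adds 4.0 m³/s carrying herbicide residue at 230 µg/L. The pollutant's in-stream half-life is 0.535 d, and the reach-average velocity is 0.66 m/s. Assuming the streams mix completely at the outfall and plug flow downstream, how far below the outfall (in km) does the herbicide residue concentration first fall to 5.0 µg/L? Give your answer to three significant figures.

Mixed concentration C = ΣQC/ΣQ = (37.70·0.2800 + 4.000·230.0) / 41.70 = 930.6/41.70 = 22.32 µg/L.
Half-life 0.535 d → k = ln 2 / 0.535 = 1.296 d⁻¹.
Set 22.32·exp(−k·t) = 5.0 → t = ln(22.32/5.0)/k = 99750 s = 27.71 h.
Distance = v·t = 0.66·99750 = 65840 m = 65.84 km.

65.8 km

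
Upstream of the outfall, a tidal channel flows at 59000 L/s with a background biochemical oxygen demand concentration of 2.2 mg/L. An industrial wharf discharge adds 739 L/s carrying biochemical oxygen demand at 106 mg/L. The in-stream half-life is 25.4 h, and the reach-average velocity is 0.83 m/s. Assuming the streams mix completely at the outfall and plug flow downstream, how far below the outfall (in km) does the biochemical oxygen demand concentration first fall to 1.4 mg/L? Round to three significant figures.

99.8 km

After mixing, C = (59000·2.200 + 739.0·106.0) / 59740 = 208100/59740 = 3.484 mg/L.
Half-life 25.4 h → k = ln 2 / 25.4 = 0.02729 h⁻¹ = 0.6549 d⁻¹.
Set 3.484·exp(−k·t) = 1.4 → t = ln(3.484/1.4)/k = 120300 s = 33.41 h.
Distance = v·t = 0.83·120300 = 99830 m = 99.83 km.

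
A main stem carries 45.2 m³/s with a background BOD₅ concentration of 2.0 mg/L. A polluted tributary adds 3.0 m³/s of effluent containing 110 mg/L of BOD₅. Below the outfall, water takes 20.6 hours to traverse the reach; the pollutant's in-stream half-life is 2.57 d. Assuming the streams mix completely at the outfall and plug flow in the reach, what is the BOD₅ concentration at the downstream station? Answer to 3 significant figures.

Mass balance: C = (45.20·2.000 + 3.000·110.0) / 48.20 = 420.4/48.20 = 8.722 mg/L.
Half-life 2.57 d → k = ln 2 / 2.57 = 0.2697 d⁻¹.
After decay, C = 8.722 × e^(−kt) = 8.722 × 0.7933 = 6.920 mg/L.

6.92 mg/L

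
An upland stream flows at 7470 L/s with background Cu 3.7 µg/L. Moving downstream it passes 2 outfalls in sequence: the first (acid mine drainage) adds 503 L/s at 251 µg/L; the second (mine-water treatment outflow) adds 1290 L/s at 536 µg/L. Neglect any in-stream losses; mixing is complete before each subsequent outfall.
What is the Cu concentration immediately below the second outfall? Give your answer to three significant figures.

91.3 µg/L

Outfall 1: combined Q = 7973 L/s; C = (7470·3.700 + 503.0·251.0)/7973 = 19.30 µg/L.
Outfall 2: combined Q = 9263 L/s; C = (7973·19.30 + 1290·536.0)/9263 = 91.26 µg/L.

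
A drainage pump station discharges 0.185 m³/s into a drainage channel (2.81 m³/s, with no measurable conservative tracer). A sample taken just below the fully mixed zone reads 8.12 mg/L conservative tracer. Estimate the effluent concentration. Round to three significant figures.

Mass balance: 2.810·0 + 0.1850·Cₑ = 2.995·8.120
→ Cₑ = (2.995·8.120 − 2.810·0) / 0.1850 = 131.5 mg/L.

131 mg/L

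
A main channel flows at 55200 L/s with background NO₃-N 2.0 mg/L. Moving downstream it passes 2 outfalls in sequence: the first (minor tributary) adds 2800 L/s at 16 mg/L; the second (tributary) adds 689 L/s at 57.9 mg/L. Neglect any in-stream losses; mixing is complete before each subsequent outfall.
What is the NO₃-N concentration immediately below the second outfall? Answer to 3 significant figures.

3.32 mg/L

Below outfall 1: Q → 58000 L/s, C = (55200·2.000 + 2800·16.00)/58000 = 2.676 mg/L.
Below outfall 2: Q → 58690 L/s, C = (58000·2.676 + 689.0·57.90)/58690 = 3.324 mg/L.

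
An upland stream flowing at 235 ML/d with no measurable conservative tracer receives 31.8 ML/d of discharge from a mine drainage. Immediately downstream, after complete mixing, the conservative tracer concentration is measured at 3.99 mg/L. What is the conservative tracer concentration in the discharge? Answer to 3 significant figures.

33.5 mg/L

Mass balance: 235.0·0 + 31.80·Cₑ = 266.8·3.990
→ Cₑ = (266.8·3.990 − 235.0·0) / 31.80 = 33.48 mg/L.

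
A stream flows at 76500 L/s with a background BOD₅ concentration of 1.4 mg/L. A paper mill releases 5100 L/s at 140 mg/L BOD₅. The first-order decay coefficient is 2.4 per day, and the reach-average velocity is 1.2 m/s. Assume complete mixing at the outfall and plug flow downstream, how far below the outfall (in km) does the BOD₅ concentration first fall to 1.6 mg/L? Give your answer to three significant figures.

79.4 km

Mass balance: C = (76500·1.400 + 5100·140.0) / 81600 = 821100/81600 = 10.06 mg/L.
Set 10.06·exp(−k·t) = 1.6 → t = ln(10.06/1.6)/k = 66200 s = 18.39 h.
Distance = v·t = 1.2·66200 = 79440 m = 79.44 km.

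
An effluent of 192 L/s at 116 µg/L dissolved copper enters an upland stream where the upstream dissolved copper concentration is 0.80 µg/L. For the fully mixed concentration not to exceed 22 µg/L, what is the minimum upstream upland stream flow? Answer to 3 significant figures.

851 L/s

Set C_mix = 22: (Q·0.8000 + 192.0·116.0) / (Q + 192.0) = 22
→ Q = 192.0·(116.0 − 22)/(22 − 0.8000) = 851.3 L/s.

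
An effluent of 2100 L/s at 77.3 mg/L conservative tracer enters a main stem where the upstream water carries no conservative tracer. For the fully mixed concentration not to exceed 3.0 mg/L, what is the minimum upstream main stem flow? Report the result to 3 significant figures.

Set C_mix = 3.0: (Q·0 + 2100·77.30) / (Q + 2100) = 3.0
→ Q = 2100·(77.30 − 3.0)/(3.0 − 0) = 52010 L/s.

52000 L/s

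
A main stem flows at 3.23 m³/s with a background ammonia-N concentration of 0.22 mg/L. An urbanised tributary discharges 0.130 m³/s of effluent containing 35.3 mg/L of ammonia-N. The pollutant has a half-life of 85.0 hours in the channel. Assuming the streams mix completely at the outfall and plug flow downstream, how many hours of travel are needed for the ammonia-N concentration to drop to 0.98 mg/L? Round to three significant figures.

Flow-weighted average: C = (3.230·0.2200 + 0.1300·35.30) / 3.360 = 5.300/3.360 = 1.577 mg/L.
Half-life 85.0 h → k = ln 2 / 85.0 = 0.008155 h⁻¹ = 0.1957 d⁻¹.
1.577·exp(−k·t) = 0.98 → t = ln(1.577/0.98)/k = 210100 s = 58.36 h.

58.4 h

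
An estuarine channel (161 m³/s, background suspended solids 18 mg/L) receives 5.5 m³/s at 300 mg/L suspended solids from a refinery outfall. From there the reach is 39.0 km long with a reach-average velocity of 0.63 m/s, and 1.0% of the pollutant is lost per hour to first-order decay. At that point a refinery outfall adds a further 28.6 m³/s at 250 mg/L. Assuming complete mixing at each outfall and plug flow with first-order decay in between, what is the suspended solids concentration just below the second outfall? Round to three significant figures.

Flow-weighted average: C = (161.0·18.00 + 5.500·300.0) / 166.5 = 4548/166.5 = 27.32 mg/L; combined flow 166.5 m³/s.
Travel time t = 39.0·1000 / 0.63 = 61900 s = 17.20 h.
1.0%/h lost → k = −ln(1 − 0.01) = 0.01005 h⁻¹.
Decay over the reach: 27.32·exp(−kt) = 27.32·0.8413 = 22.98 mg/L.
Second outfall: C = (166.5·22.98 + 28.60·250.0)/195.1 = 56.26 mg/L.

56.3 mg/L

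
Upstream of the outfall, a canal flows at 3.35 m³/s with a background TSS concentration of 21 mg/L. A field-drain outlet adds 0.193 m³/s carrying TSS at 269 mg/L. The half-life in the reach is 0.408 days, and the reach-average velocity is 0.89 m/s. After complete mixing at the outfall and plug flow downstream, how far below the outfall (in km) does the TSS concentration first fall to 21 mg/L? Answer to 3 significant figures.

Conservation of mass: C = (3.350·21.00 + 0.1930·269.0) / 3.543 = 122.3/3.543 = 34.51 mg/L.
Half-life 0.408 d → k = ln 2 / 0.408 = 1.699 d⁻¹.
Set 34.51·exp(−k·t) = 21 → t = ln(34.51/21)/k = 25260 s = 7.017 h.
Distance = v·t = 0.89·25260 = 22480 m = 22.48 km.

22.5 km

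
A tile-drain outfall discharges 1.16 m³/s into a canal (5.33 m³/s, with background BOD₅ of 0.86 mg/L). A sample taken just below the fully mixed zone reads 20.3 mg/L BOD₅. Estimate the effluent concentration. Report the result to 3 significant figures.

110 mg/L

Mass balance: 5.330·0.8600 + 1.160·Cₑ = 6.490·20.30
→ Cₑ = (6.490·20.30 − 5.330·0.8600) / 1.160 = 109.6 mg/L.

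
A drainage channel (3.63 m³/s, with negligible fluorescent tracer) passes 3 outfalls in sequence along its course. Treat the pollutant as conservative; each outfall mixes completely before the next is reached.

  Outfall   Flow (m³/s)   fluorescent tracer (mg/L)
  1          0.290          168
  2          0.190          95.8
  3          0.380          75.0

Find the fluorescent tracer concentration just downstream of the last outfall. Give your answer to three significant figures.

Outfall 1: combined Q = 3.920 m³/s; C = (3.630·0 + 0.2900·168.0)/3.920 = 12.43 mg/L.
Outfall 2: combined Q = 4.110 m³/s; C = (3.920·12.43 + 0.1900·95.80)/4.110 = 16.28 mg/L.
Outfall 3: combined Q = 4.490 m³/s; C = (4.110·16.28 + 0.3800·75.00)/4.490 = 21.25 mg/L.

21.3 mg/L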